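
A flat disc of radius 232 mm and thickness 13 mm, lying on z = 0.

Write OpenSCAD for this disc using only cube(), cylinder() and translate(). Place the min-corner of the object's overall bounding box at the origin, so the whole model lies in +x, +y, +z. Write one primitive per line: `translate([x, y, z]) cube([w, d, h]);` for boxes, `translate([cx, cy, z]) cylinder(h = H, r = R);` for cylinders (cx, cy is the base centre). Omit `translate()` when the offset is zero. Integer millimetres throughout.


translate([232, 232, 0]) cylinder(h = 13, r = 232);


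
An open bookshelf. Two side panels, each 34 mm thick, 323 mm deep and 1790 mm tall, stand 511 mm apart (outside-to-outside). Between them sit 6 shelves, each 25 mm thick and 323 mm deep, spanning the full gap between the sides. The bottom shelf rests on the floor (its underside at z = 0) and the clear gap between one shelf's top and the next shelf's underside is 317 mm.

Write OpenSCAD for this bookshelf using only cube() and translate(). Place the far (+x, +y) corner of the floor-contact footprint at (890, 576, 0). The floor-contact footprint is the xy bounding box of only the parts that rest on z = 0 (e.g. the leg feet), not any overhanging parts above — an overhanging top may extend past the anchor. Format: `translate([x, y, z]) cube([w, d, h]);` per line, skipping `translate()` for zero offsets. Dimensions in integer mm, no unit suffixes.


translate([379, 253, 0]) cube([34, 323, 1790]);
translate([856, 253, 0]) cube([34, 323, 1790]);
translate([413, 253, 0]) cube([443, 323, 25]);
translate([413, 253, 342]) cube([443, 323, 25]);
translate([413, 253, 684]) cube([443, 323, 25]);
translate([413, 253, 1026]) cube([443, 323, 25]);
translate([413, 253, 1368]) cube([443, 323, 25]);
translate([413, 253, 1710]) cube([443, 323, 25]);


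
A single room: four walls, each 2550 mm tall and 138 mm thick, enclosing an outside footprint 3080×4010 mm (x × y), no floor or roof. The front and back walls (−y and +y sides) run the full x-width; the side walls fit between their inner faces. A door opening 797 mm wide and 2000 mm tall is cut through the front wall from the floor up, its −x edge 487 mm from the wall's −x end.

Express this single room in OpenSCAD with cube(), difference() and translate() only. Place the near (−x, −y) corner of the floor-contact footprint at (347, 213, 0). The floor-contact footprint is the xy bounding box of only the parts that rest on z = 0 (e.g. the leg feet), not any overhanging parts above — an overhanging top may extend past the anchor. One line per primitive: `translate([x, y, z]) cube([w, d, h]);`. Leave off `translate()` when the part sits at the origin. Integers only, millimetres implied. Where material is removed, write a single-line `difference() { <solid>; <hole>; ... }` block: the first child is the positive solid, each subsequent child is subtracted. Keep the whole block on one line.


difference() { translate([347, 213, 0]) cube([3080, 138, 2550]); translate([834, 213, 0]) cube([797, 138, 2000]); }
translate([347, 4085, 0]) cube([3080, 138, 2550]);
translate([347, 351, 0]) cube([138, 3734, 2550]);
translate([3289, 351, 0]) cube([138, 3734, 2550]);


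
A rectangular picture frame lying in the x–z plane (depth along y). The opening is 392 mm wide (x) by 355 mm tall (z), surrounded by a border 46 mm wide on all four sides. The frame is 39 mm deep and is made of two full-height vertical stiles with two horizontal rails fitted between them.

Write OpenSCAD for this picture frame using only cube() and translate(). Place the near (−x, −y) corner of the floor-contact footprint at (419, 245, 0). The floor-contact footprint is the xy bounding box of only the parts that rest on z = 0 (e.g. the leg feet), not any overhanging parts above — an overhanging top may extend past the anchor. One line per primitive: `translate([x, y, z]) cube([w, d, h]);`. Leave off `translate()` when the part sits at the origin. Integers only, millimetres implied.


translate([419, 245, 0]) cube([46, 39, 447]);
translate([857, 245, 0]) cube([46, 39, 447]);
translate([465, 245, 0]) cube([392, 39, 46]);
translate([465, 245, 401]) cube([392, 39, 46]);


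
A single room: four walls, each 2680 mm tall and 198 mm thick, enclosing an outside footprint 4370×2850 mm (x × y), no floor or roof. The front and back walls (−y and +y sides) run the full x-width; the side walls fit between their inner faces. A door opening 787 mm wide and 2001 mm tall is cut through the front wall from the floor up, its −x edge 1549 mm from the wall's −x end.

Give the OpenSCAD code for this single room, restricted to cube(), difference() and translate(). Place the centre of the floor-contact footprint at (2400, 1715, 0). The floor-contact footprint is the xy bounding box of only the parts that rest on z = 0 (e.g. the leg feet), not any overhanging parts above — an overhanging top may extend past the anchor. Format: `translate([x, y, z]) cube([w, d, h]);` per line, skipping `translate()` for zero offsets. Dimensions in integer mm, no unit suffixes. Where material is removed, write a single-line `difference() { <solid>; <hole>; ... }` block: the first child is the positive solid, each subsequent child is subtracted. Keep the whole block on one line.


difference() { translate([215, 290, 0]) cube([4370, 198, 2680]); translate([1764, 290, 0]) cube([787, 198, 2001]); }
translate([215, 2942, 0]) cube([4370, 198, 2680]);
translate([215, 488, 0]) cube([198, 2454, 2680]);
translate([4387, 488, 0]) cube([198, 2454, 2680]);


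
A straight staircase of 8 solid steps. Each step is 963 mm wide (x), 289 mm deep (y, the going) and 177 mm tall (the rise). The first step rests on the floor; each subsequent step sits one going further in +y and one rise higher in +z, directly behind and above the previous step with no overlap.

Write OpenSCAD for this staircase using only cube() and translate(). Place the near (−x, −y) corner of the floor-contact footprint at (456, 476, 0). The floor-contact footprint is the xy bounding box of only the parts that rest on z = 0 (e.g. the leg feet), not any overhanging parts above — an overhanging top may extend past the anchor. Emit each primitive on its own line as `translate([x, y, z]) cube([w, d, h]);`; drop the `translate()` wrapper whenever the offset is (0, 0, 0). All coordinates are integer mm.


translate([456, 476, 0]) cube([963, 289, 177]);
translate([456, 765, 177]) cube([963, 289, 177]);
translate([456, 1054, 354]) cube([963, 289, 177]);
translate([456, 1343, 531]) cube([963, 289, 177]);
translate([456, 1632, 708]) cube([963, 289, 177]);
translate([456, 1921, 885]) cube([963, 289, 177]);
translate([456, 2210, 1062]) cube([963, 289, 177]);
translate([456, 2499, 1239]) cube([963, 289, 177]);


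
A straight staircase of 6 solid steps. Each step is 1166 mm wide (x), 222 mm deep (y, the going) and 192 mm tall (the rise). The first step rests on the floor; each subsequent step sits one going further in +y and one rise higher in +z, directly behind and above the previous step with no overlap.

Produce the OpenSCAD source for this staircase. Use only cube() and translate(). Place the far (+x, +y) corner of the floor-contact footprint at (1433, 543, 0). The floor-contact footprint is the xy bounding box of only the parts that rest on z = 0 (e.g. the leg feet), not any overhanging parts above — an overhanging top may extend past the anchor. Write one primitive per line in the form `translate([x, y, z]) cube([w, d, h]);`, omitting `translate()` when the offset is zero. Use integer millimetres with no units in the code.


translate([267, 321, 0]) cube([1166, 222, 192]);
translate([267, 543, 192]) cube([1166, 222, 192]);
translate([267, 765, 384]) cube([1166, 222, 192]);
translate([267, 987, 576]) cube([1166, 222, 192]);
translate([267, 1209, 768]) cube([1166, 222, 192]);
translate([267, 1431, 960]) cube([1166, 222, 192]);


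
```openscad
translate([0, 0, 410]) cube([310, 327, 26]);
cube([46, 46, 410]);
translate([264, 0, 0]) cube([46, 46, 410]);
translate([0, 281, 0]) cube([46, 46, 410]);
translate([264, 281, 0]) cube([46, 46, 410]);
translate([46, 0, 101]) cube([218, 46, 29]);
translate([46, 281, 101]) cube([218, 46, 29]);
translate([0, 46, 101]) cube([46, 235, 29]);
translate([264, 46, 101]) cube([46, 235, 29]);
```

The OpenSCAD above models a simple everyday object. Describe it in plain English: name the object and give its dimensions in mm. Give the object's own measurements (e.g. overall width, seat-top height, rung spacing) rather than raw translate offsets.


A four-legged stool. The seat is a 310×327×26 mm slab whose top surface is at z = 436 mm; four square legs, each 46×46 mm in cross-section, run from the floor (z = 0) to the underside of the seat, each flush with a corner of the seat. Four stretchers, 46 mm wide and 29 mm tall, connect adjacent legs with their undersides at z = 101 mm, each running between the inner faces of the legs it joins and aligned with the legs' outer faces on the other axis.


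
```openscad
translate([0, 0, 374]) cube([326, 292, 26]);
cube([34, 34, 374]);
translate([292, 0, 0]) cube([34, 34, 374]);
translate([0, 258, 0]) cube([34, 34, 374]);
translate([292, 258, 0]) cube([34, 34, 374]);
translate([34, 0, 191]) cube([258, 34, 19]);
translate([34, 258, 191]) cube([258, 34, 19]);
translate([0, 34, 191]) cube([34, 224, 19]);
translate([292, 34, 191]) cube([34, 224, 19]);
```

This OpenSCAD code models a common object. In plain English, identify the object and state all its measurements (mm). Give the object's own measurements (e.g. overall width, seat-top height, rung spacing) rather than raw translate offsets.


A simple wooden stool: a rectangular seat 326 mm (x) by 292 mm (y), 26 mm thick, top face at z = 400 mm, on four square legs, each 34×34 mm in cross-section. The legs rest on z = 0, each flush with a corner of the seat. Four stretchers, 34 mm wide and 19 mm tall, connect adjacent legs with their undersides at z = 191 mm, each running between the inner faces of the legs it joins and aligned with the legs' outer faces on the other axis.


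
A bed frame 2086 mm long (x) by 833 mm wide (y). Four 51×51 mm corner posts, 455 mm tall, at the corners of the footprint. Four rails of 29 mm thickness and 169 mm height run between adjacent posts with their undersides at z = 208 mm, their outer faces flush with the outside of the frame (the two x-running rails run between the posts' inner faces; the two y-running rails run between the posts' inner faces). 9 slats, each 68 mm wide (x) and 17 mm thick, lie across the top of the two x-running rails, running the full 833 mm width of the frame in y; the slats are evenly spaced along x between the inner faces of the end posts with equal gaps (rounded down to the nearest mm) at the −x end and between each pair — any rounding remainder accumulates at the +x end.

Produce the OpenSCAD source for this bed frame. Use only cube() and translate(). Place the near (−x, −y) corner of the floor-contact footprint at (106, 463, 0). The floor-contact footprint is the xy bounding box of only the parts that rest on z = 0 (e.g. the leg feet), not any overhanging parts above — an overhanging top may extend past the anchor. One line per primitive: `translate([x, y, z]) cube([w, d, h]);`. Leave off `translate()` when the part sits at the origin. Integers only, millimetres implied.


translate([106, 463, 0]) cube([51, 51, 455]);
translate([106, 1245, 0]) cube([51, 51, 455]);
translate([2141, 463, 0]) cube([51, 51, 455]);
translate([2141, 1245, 0]) cube([51, 51, 455]);
translate([157, 463, 208]) cube([1984, 29, 169]);
translate([157, 1267, 208]) cube([1984, 29, 169]);
translate([106, 514, 208]) cube([29, 731, 169]);
translate([2163, 514, 208]) cube([29, 731, 169]);
translate([294, 463, 377]) cube([68, 833, 17]);
translate([499, 463, 377]) cube([68, 833, 17]);
translate([704, 463, 377]) cube([68, 833, 17]);
translate([909, 463, 377]) cube([68, 833, 17]);
translate([1114, 463, 377]) cube([68, 833, 17]);
translate([1319, 463, 377]) cube([68, 833, 17]);
translate([1524, 463, 377]) cube([68, 833, 17]);
translate([1729, 463, 377]) cube([68, 833, 17]);
translate([1934, 463, 377]) cube([68, 833, 17]);


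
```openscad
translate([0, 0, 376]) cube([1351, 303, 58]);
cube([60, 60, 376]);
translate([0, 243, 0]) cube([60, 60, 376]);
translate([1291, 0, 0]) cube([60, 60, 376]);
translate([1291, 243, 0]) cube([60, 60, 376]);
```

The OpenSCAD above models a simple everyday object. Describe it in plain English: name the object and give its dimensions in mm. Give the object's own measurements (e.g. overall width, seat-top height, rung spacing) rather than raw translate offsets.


A long wooden bench with a 1351 mm (x) × 303 mm (y) seat, 58 mm thick, its top surface 434 mm above the floor. Four 60 mm square legs at the seat corners, flush with the edges, run from z = 0 to the seat underside.


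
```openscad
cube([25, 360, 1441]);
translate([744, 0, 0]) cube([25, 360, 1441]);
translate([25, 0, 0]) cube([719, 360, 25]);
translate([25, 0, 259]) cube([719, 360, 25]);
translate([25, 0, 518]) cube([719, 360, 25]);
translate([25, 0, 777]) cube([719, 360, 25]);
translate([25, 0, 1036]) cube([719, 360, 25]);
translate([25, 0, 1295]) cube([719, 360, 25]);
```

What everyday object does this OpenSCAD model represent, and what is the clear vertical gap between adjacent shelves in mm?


A bookshelf. The clear shelf gap is 234 mm.

Two tall side panels with 6 horizontal boards between them — a bookshelf. The first two shelf undersides are at z = 0 and z = 259; with shelf thickness 25, the clear gap is 259 − 0 − 25 = 234 mm.


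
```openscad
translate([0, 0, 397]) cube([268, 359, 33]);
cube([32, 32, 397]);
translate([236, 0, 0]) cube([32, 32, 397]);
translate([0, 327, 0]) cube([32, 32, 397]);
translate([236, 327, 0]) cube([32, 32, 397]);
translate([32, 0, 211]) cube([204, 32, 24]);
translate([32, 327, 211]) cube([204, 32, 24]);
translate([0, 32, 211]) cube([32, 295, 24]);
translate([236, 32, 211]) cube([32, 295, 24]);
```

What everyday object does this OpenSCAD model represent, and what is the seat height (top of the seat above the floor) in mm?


A stool. The seat height is 430 mm.

A 268×359×33 slab at z = 397 on four corner posts — a stool. The seat top is 397 + 33 = 430 mm.


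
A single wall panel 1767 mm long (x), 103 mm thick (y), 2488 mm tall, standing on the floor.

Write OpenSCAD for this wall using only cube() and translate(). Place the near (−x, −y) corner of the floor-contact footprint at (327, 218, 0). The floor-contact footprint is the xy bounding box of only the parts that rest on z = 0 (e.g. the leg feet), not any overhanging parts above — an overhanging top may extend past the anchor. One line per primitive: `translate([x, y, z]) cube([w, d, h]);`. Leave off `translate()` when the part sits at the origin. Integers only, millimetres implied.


translate([327, 218, 0]) cube([1767, 103, 2488]);


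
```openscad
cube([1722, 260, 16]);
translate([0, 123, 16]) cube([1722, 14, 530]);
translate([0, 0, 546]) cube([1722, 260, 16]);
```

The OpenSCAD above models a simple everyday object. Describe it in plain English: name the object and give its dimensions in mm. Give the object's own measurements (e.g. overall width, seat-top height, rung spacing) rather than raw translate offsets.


An I-beam lying along x, 1722 mm long. Overall section height 562 mm. Two flanges 260 mm wide (y) and 16 mm thick, one on the floor and one at the top; a web 14 mm thick runs between them, centred on the flange width.


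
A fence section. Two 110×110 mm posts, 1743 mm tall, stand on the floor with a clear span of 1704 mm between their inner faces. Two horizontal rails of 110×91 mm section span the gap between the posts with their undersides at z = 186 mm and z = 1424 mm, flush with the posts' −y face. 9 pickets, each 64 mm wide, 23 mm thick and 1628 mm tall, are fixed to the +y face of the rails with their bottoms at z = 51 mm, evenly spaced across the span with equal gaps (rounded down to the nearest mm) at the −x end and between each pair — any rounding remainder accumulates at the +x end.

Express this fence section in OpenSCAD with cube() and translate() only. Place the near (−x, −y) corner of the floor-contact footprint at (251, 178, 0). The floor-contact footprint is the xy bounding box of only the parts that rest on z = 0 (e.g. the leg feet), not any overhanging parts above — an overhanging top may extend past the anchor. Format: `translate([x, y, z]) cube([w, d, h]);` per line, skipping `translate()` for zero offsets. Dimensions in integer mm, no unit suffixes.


translate([251, 178, 0]) cube([110, 110, 1743]);
translate([2065, 178, 0]) cube([110, 110, 1743]);
translate([361, 178, 186]) cube([1704, 110, 91]);
translate([361, 178, 1424]) cube([1704, 110, 91]);
translate([473, 288, 51]) cube([64, 23, 1628]);
translate([649, 288, 51]) cube([64, 23, 1628]);
translate([825, 288, 51]) cube([64, 23, 1628]);
translate([1001, 288, 51]) cube([64, 23, 1628]);
translate([1177, 288, 51]) cube([64, 23, 1628]);
translate([1353, 288, 51]) cube([64, 23, 1628]);
translate([1529, 288, 51]) cube([64, 23, 1628]);
translate([1705, 288, 51]) cube([64, 23, 1628]);
translate([1881, 288, 51]) cube([64, 23, 1628]);


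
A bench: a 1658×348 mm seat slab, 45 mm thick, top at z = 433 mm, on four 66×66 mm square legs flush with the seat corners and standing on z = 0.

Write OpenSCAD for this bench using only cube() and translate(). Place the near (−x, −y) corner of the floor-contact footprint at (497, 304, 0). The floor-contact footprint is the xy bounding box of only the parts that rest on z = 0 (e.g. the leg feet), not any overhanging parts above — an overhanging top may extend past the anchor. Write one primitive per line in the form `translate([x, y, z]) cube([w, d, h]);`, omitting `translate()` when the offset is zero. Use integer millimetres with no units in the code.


// leg_h = 433 − 45 = 388
translate([497, 304, 388]) cube([1658, 348, 45]);
translate([497, 304, 0]) cube([66, 66, 388]);
translate([497, 586, 0]) cube([66, 66, 388]);
translate([2089, 304, 0]) cube([66, 66, 388]);
translate([2089, 586, 0]) cube([66, 66, 388]);


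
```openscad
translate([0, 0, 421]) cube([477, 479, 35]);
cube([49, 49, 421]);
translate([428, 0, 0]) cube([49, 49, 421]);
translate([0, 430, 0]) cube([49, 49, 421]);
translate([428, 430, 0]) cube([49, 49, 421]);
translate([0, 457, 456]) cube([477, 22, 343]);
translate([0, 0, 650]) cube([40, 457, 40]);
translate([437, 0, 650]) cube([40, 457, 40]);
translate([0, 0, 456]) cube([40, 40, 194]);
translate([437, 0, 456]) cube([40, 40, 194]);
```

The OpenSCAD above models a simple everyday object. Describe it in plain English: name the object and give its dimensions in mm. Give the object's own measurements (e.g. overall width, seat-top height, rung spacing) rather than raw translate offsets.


A chair. The seat is a 477×479×35 mm slab with its top at z = 456 mm, on four 49×49 mm corner legs (flush with the seat edges, standing on z = 0). A flat backrest 22 mm thick, 343 mm tall, spans the full seat width and rises from the seat top along its +y edge, rear face flush with the rear of the seat. Two armrests of 40×40 mm section run along each side from the seat's front edge to the front of the backrest, top faces 234 mm above the seat top and outer faces flush with the seat's x-edges; a 40×40 mm post under the front of each armrest stands on the seat at the front corner.


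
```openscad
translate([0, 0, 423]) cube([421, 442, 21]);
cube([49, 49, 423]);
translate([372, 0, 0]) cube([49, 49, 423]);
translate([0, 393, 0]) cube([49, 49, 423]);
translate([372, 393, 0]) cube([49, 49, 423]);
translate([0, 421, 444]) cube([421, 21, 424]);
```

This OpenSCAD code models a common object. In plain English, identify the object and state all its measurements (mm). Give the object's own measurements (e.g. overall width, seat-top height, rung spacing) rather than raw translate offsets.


A chair. The seat is a 421×442×21 mm slab with its top at z = 444 mm, on four 49×49 mm corner legs (flush with the seat edges, standing on z = 0). A flat backrest 21 mm thick, 424 mm tall, spans the full seat width and rises from the seat top along its +y edge, rear face flush with the rear of the seat.


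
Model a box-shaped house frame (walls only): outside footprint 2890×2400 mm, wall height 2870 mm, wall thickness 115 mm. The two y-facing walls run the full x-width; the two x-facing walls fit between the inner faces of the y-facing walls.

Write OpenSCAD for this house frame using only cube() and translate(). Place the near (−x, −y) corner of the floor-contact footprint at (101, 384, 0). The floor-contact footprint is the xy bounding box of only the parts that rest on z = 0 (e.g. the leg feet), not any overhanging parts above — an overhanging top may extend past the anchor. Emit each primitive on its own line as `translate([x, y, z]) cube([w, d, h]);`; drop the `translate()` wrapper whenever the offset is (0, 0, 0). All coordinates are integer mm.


translate([101, 384, 0]) cube([2890, 115, 2870]);
translate([101, 2669, 0]) cube([2890, 115, 2870]);
translate([101, 499, 0]) cube([115, 2170, 2870]);
translate([2876, 499, 0]) cube([115, 2170, 2870]);


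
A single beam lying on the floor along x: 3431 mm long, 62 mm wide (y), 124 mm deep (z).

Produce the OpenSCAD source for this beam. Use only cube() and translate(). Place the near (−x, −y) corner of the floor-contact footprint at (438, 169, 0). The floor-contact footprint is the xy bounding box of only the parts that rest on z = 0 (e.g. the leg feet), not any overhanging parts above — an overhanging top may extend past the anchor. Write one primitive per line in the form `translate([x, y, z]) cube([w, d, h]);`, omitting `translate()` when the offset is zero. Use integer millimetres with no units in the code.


translate([438, 169, 0]) cube([3431, 62, 124]);


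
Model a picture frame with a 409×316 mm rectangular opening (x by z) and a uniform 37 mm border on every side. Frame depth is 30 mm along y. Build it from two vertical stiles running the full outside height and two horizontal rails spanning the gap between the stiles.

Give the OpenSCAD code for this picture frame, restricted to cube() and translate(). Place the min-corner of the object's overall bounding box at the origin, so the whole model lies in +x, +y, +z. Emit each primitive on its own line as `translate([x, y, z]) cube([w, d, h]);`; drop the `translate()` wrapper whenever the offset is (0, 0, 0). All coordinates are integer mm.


cube([37, 30, 390]);
translate([446, 0, 0]) cube([37, 30, 390]);
translate([37, 0, 0]) cube([409, 30, 37]);
translate([37, 0, 353]) cube([409, 30, 37]);


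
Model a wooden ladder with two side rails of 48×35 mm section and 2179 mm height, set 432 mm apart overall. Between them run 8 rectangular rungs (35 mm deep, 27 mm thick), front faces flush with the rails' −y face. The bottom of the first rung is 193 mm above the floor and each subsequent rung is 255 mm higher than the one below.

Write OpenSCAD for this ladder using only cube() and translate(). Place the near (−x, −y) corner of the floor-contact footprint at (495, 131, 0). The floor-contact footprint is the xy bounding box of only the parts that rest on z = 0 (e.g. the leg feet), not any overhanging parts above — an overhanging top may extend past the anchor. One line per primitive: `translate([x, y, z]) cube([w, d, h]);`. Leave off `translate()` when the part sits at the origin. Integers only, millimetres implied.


translate([495, 131, 0]) cube([48, 35, 2179]);
translate([879, 131, 0]) cube([48, 35, 2179]);
translate([543, 131, 193]) cube([336, 35, 27]);
translate([543, 131, 448]) cube([336, 35, 27]);
translate([543, 131, 703]) cube([336, 35, 27]);
translate([543, 131, 958]) cube([336, 35, 27]);
translate([543, 131, 1213]) cube([336, 35, 27]);
translate([543, 131, 1468]) cube([336, 35, 27]);
translate([543, 131, 1723]) cube([336, 35, 27]);
translate([543, 131, 1978]) cube([336, 35, 27]);


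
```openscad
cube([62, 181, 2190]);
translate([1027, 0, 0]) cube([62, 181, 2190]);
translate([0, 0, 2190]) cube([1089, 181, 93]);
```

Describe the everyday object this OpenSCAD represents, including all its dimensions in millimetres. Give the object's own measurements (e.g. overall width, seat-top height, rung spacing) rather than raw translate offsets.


A door frame. The clear opening is 965 mm wide and 2190 mm high. Two 62 mm wide jambs, 181 mm deep, stand either side of the opening from the floor to the top of the opening. A 93 mm thick head sits across the top of both jambs, spanning the full outside width of the frame.


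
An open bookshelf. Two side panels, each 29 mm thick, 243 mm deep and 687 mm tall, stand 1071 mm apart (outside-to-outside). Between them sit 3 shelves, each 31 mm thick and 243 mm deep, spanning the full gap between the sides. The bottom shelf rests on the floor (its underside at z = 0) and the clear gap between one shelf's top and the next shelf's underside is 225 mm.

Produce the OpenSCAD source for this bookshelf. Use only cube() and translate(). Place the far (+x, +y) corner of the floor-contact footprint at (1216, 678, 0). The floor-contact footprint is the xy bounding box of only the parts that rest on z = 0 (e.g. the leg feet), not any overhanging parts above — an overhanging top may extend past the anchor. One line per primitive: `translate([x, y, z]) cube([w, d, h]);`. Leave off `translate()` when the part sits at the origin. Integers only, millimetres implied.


translate([145, 435, 0]) cube([29, 243, 687]);
translate([1187, 435, 0]) cube([29, 243, 687]);
translate([174, 435, 0]) cube([1013, 243, 31]);
translate([174, 435, 256]) cube([1013, 243, 31]);
translate([174, 435, 512]) cube([1013, 243, 31]);


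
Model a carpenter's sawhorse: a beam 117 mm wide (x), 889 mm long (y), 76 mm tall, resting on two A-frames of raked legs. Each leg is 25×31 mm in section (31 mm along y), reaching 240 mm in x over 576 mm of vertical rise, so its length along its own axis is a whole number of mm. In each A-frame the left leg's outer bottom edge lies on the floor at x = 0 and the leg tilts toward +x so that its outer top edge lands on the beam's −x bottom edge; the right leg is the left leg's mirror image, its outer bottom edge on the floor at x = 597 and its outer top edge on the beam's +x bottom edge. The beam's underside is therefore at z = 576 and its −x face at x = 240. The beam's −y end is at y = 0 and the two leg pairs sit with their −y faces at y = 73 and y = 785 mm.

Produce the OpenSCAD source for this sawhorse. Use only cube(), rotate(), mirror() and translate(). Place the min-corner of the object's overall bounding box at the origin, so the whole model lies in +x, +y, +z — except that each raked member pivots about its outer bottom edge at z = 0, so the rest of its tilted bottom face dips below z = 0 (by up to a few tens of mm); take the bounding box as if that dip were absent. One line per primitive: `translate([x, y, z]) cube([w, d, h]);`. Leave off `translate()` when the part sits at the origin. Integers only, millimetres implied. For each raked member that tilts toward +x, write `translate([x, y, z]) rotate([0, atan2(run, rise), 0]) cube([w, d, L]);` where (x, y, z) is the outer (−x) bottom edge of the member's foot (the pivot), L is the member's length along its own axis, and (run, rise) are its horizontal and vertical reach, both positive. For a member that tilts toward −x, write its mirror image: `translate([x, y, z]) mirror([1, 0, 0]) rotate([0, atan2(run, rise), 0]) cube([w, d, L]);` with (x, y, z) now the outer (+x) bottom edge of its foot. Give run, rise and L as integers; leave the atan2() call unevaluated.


translate([240, 0, 576]) cube([117, 889, 76]);
translate([0, 73, 0]) rotate([0, atan2(240, 576), 0]) cube([25, 31, 624]);
translate([597, 73, 0]) mirror([1, 0, 0]) rotate([0, atan2(240, 576), 0]) cube([25, 31, 624]);
translate([0, 785, 0]) rotate([0, atan2(240, 576), 0]) cube([25, 31, 624]);
translate([597, 785, 0]) mirror([1, 0, 0]) rotate([0, atan2(240, 576), 0]) cube([25, 31, 624]);


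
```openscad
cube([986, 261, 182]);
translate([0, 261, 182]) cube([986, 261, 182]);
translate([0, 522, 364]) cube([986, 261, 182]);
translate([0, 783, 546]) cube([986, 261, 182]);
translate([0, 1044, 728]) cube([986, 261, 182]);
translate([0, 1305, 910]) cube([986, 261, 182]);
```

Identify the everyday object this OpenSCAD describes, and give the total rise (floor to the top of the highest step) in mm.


A staircase. The total rise is 1092 mm.

6 identical blocks, each offset up and back from the previous — a staircase. Each step is 182 mm tall and there are 6 of them, so the total rise is 6 × 182 = 1092 mm.


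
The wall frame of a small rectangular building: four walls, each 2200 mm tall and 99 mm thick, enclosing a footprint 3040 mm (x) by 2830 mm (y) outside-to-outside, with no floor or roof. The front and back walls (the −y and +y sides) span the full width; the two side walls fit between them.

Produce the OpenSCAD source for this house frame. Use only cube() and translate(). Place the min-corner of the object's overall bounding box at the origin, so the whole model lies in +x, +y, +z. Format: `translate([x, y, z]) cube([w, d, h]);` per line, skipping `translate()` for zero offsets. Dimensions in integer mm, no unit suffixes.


cube([3040, 99, 2200]);
translate([0, 2731, 0]) cube([3040, 99, 2200]);
translate([0, 99, 0]) cube([99, 2632, 2200]);
translate([2941, 99, 0]) cube([99, 2632, 2200]);


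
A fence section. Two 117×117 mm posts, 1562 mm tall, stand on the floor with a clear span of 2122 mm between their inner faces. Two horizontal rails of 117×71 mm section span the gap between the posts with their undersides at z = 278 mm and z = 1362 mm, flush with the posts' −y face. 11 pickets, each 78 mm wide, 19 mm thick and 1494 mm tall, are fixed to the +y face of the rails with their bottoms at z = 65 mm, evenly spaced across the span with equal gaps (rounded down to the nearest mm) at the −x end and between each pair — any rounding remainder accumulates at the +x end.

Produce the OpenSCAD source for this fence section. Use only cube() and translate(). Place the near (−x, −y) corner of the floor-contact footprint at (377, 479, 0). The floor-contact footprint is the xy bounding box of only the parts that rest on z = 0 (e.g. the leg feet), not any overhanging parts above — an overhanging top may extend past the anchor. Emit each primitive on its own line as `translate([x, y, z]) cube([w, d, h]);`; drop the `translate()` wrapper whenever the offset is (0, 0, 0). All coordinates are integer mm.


translate([377, 479, 0]) cube([117, 117, 1562]);
translate([2616, 479, 0]) cube([117, 117, 1562]);
translate([494, 479, 278]) cube([2122, 117, 71]);
translate([494, 479, 1362]) cube([2122, 117, 71]);
translate([599, 596, 65]) cube([78, 19, 1494]);
translate([782, 596, 65]) cube([78, 19, 1494]);
translate([965, 596, 65]) cube([78, 19, 1494]);
translate([1148, 596, 65]) cube([78, 19, 1494]);
translate([1331, 596, 65]) cube([78, 19, 1494]);
translate([1514, 596, 65]) cube([78, 19, 1494]);
translate([1697, 596, 65]) cube([78, 19, 1494]);
translate([1880, 596, 65]) cube([78, 19, 1494]);
translate([2063, 596, 65]) cube([78, 19, 1494]);
translate([2246, 596, 65]) cube([78, 19, 1494]);
translate([2429, 596, 65]) cube([78, 19, 1494]);


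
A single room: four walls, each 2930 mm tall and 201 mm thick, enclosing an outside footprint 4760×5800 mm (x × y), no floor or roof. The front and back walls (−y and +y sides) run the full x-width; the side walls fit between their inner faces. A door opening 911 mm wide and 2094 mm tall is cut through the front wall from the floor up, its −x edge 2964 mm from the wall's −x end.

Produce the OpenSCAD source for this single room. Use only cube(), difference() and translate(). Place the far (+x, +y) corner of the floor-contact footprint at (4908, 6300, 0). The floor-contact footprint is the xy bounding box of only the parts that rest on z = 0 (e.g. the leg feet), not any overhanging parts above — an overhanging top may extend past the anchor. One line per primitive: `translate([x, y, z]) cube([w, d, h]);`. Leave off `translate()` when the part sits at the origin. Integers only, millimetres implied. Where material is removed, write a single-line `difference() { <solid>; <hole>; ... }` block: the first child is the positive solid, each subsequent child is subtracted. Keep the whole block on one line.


difference() { translate([148, 500, 0]) cube([4760, 201, 2930]); translate([3112, 500, 0]) cube([911, 201, 2094]); }
translate([148, 6099, 0]) cube([4760, 201, 2930]);
translate([148, 701, 0]) cube([201, 5398, 2930]);
translate([4707, 701, 0]) cube([201, 5398, 2930]);


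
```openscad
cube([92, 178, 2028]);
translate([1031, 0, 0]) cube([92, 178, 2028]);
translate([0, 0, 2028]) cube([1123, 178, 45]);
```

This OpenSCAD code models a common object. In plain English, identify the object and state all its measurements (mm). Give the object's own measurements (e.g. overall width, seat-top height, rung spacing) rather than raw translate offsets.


A door frame. The clear opening is 939 mm wide and 2028 mm high. Two 92 mm wide jambs, 178 mm deep, stand either side of the opening from the floor to the top of the opening. A 45 mm thick head sits across the top of both jambs, spanning the full outside width of the frame.


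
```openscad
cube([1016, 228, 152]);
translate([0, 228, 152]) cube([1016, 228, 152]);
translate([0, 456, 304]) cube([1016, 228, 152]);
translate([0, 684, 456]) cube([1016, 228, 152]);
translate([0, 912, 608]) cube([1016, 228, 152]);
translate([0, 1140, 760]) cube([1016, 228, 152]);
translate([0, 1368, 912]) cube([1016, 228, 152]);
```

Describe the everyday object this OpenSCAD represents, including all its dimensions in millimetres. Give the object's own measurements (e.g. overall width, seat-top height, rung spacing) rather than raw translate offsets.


A straight staircase of 7 solid steps. Each step is 1016 mm wide (x), 228 mm deep (y, the going) and 152 mm tall (the rise). The first step rests on the floor; each subsequent step sits one going further in +y and one rise higher in +z, directly behind and above the previous step with no overlap.


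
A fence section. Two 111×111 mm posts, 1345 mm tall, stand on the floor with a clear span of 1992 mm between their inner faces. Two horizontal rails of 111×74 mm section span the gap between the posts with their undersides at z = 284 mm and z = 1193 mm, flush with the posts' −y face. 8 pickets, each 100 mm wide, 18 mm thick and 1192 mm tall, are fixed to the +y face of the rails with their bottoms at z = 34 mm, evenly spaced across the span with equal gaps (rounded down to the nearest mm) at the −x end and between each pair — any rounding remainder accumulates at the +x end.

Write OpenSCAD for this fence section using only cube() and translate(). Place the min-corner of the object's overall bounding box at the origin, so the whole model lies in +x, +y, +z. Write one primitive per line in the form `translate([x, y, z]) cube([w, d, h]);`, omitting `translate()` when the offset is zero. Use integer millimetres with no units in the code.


cube([111, 111, 1345]);
translate([2103, 0, 0]) cube([111, 111, 1345]);
translate([111, 0, 284]) cube([1992, 111, 74]);
translate([111, 0, 1193]) cube([1992, 111, 74]);
translate([243, 111, 34]) cube([100, 18, 1192]);
translate([475, 111, 34]) cube([100, 18, 1192]);
translate([707, 111, 34]) cube([100, 18, 1192]);
translate([939, 111, 34]) cube([100, 18, 1192]);
translate([1171, 111, 34]) cube([100, 18, 1192]);
translate([1403, 111, 34]) cube([100, 18, 1192]);
translate([1635, 111, 34]) cube([100, 18, 1192]);
translate([1867, 111, 34]) cube([100, 18, 1192]);


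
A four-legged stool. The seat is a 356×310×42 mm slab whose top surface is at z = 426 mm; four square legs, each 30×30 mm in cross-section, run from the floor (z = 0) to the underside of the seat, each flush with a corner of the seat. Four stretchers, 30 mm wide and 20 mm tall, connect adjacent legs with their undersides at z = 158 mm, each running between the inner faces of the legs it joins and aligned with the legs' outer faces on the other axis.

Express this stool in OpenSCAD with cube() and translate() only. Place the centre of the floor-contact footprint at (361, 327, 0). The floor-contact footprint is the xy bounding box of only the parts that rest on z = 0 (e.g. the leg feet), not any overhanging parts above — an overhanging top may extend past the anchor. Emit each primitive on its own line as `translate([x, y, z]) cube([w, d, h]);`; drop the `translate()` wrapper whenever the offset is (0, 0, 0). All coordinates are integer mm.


translate([183, 172, 384]) cube([356, 310, 42]);
translate([183, 172, 0]) cube([30, 30, 384]);
translate([509, 172, 0]) cube([30, 30, 384]);
translate([183, 452, 0]) cube([30, 30, 384]);
translate([509, 452, 0]) cube([30, 30, 384]);
translate([213, 172, 158]) cube([296, 30, 20]);
translate([213, 452, 158]) cube([296, 30, 20]);
translate([183, 202, 158]) cube([30, 250, 20]);
translate([509, 202, 158]) cube([30, 250, 20]);


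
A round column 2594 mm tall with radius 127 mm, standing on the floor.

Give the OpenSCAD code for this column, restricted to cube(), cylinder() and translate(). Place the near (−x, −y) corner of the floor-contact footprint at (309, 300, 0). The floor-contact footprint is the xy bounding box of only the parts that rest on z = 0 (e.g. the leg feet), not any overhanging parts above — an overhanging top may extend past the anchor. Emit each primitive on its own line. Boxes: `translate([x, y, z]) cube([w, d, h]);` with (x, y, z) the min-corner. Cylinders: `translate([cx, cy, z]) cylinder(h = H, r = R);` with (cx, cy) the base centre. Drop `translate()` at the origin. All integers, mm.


translate([436, 427, 0]) cylinder(h = 2594, r = 127);


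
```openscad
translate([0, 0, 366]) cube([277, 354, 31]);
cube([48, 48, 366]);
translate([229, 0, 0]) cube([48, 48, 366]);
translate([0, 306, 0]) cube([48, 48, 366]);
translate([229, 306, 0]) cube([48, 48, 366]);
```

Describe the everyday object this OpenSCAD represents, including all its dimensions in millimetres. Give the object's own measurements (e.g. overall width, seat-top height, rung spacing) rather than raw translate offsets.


A four-legged stool. The seat is a 277×354×31 mm slab whose top surface is at z = 397 mm; four square legs, each 48×48 mm in cross-section, run from the floor (z = 0) to the underside of the seat, each flush with a corner of the seat.


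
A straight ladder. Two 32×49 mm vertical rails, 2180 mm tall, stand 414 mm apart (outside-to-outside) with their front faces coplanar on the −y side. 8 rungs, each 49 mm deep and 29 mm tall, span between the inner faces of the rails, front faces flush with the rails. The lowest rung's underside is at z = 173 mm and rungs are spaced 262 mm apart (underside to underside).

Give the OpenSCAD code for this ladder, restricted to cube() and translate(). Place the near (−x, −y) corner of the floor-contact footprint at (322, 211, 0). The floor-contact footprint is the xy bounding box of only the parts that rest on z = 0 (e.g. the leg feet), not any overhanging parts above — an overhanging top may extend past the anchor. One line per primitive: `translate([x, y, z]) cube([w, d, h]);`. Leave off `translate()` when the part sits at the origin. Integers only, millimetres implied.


// rung span = 414 - 2*32 = 350
// rung[k] z = 173 + k*262
translate([322, 211, 0]) cube([32, 49, 2180]);
translate([704, 211, 0]) cube([32, 49, 2180]);
translate([354, 211, 173]) cube([350, 49, 29]);
translate([354, 211, 435]) cube([350, 49, 29]);
translate([354, 211, 697]) cube([350, 49, 29]);
translate([354, 211, 959]) cube([350, 49, 29]);
translate([354, 211, 1221]) cube([350, 49, 29]);
translate([354, 211, 1483]) cube([350, 49, 29]);
translate([354, 211, 1745]) cube([350, 49, 29]);
translate([354, 211, 2007]) cube([350, 49, 29]);


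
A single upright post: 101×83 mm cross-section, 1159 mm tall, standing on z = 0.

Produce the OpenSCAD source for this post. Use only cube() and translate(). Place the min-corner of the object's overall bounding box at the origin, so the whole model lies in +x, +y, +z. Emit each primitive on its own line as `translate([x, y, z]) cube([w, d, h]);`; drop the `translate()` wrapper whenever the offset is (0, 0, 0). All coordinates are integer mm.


cube([101, 83, 1159]);
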